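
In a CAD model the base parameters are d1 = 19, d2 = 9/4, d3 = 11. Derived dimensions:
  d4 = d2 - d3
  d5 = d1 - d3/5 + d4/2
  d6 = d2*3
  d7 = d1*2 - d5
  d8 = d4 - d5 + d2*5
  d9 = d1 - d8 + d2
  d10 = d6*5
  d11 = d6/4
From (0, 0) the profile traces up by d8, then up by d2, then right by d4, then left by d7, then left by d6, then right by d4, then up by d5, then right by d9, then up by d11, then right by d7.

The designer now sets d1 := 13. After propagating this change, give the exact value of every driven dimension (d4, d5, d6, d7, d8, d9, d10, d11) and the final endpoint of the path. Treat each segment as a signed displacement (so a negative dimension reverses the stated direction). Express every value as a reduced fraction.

d4 = -35/4
d5 = 257/40
d6 = 27/4
d7 = 783/40
d8 = -157/40
d9 = 767/40
d10 = 135/4
d11 = 27/16
endpoint = (-203/40, 103/16)

Apply edit: d1 := 13
  d4 = d2 - d3 = -35/4
  d5 = d1 - d3/5 + d4/2 = 257/40
  d6 = d2*3 = 27/4
  d7 = d1*2 - d5 = 783/40
  d8 = d4 - d5 + d2*5 = -157/40
  d9 = d1 - d8 + d2 = 767/40
  d10 = d6*5 = 135/4
  d11 = d6/4 = 27/16
Walk from origin (0, 0):
  seg 1: up by d8 = -157/40 → (0, -157/40)
  seg 2: up by d2 = 9/4 → (0, -67/40)
  seg 3: right by d4 = -35/4 → (-35/4, -67/40)
  seg 4: left by d7 = 783/40 → (-1133/40, -67/40)
  seg 5: left by d6 = 27/4 → (-1403/40, -67/40)
  seg 6: right by d4 = -35/4 → (-1753/40, -67/40)
  seg 7: up by d5 = 257/40 → (-1753/40, 19/4)
  seg 8: right by d9 = 767/40 → (-493/20, 19/4)
  seg 9: up by d11 = 27/16 → (-493/20, 103/16)
  seg 10: right by d7 = 783/40 → (-203/40, 103/16)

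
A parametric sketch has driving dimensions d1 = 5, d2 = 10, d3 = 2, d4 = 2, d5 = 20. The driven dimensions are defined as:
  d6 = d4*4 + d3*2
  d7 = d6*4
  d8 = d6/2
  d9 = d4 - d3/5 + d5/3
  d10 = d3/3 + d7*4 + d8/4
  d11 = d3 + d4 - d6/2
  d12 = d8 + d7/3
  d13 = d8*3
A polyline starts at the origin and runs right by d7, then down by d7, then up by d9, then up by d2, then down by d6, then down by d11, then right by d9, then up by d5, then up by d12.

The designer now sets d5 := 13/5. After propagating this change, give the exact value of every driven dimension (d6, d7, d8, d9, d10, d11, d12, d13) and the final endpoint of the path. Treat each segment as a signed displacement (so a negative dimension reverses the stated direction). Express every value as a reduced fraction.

Apply edit: d5 := 13/5
  d6 = d4*4 + d3*2 = 12
  d7 = d6*4 = 48
  d8 = d6/2 = 6
  d9 = d4 - d3/5 + d5/3 = 37/15
  d10 = d3/3 + d7*4 + d8/4 = 1165/6
  d11 = d3 + d4 - d6/2 = -2
  d12 = d8 + d7/3 = 22
  d13 = d8*3 = 18
Walk from origin (0, 0):
  seg 1: right by d7 = 48 → (48, 0)
  seg 2: down by d7 = 48 → (48, -48)
  seg 3: up by d9 = 37/15 → (48, -683/15)
  seg 4: up by d2 = 10 → (48, -533/15)
  seg 5: down by d6 = 12 → (48, -713/15)
  seg 6: down by d11 = -2 → (48, -683/15)
  seg 7: right by d9 = 37/15 → (757/15, -683/15)
  seg 8: up by d5 = 13/5 → (757/15, -644/15)
  seg 9: up by d12 = 22 → (757/15, -314/15)

d6 = 12
d7 = 48
d8 = 6
d9 = 37/15
d10 = 1165/6
d11 = -2
d12 = 22
d13 = 18
endpoint = (757/15, -314/15)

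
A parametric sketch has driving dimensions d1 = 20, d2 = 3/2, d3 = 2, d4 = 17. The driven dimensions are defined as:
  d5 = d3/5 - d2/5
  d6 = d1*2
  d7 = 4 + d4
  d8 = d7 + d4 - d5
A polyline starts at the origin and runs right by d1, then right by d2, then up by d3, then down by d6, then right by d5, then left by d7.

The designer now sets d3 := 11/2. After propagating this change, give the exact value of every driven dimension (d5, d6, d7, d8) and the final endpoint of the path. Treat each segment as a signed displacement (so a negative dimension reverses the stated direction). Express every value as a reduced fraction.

d5 = 4/5
d6 = 40
d7 = 21
d8 = 186/5
endpoint = (13/10, -69/2)

Apply edit: d3 := 11/2
  d5 = d3/5 - d2/5 = 4/5
  d6 = d1*2 = 40
  d7 = 4 + d4 = 21
  d8 = d7 + d4 - d5 = 186/5
Walk from origin (0, 0):
  seg 1: right by d1 = 20 → (20, 0)
  seg 2: right by d2 = 3/2 → (43/2, 0)
  seg 3: up by d3 = 11/2 → (43/2, 11/2)
  seg 4: down by d6 = 40 → (43/2, -69/2)
  seg 5: right by d5 = 4/5 → (223/10, -69/2)
  seg 6: left by d7 = 21 → (13/10, -69/2)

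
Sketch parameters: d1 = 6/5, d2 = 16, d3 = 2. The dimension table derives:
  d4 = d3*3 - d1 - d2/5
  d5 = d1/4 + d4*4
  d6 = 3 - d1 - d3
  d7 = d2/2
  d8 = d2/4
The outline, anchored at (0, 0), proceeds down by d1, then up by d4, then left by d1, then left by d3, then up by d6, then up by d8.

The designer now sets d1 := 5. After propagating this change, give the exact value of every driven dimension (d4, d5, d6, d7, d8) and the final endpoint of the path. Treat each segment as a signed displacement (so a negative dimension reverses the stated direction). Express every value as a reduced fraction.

Apply edit: d1 := 5
  d4 = d3*3 - d1 - d2/5 = -11/5
  d5 = d1/4 + d4*4 = -151/20
  d6 = 3 - d1 - d3 = -4
  d7 = d2/2 = 8
  d8 = d2/4 = 4
Walk from origin (0, 0):
  seg 1: down by d1 = 5 → (0, -5)
  seg 2: up by d4 = -11/5 → (0, -36/5)
  seg 3: left by d1 = 5 → (-5, -36/5)
  seg 4: left by d3 = 2 → (-7, -36/5)
  seg 5: up by d6 = -4 → (-7, -56/5)
  seg 6: up by d8 = 4 → (-7, -36/5)

d4 = -11/5
d5 = -151/20
d6 = -4
d7 = 8
d8 = 4
endpoint = (-7, -36/5)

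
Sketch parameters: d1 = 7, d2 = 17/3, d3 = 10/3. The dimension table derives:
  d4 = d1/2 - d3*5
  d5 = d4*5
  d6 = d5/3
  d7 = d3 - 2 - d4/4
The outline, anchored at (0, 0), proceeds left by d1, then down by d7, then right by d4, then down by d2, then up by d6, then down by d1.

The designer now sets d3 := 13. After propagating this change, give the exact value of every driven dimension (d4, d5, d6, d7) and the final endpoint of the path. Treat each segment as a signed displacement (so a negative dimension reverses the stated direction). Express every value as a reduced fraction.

d4 = -123/2
d5 = -615/2
d6 = -205/2
d7 = 211/8
endpoint = (-137/2, -3397/24)

Apply edit: d3 := 13
  d4 = d1/2 - d3*5 = -123/2
  d5 = d4*5 = -615/2
  d6 = d5/3 = -205/2
  d7 = d3 - 2 - d4/4 = 211/8
Walk from origin (0, 0):
  seg 1: left by d1 = 7 → (-7, 0)
  seg 2: down by d7 = 211/8 → (-7, -211/8)
  seg 3: right by d4 = -123/2 → (-137/2, -211/8)
  seg 4: down by d2 = 17/3 → (-137/2, -769/24)
  seg 5: up by d6 = -205/2 → (-137/2, -3229/24)
  seg 6: down by d1 = 7 → (-137/2, -3397/24)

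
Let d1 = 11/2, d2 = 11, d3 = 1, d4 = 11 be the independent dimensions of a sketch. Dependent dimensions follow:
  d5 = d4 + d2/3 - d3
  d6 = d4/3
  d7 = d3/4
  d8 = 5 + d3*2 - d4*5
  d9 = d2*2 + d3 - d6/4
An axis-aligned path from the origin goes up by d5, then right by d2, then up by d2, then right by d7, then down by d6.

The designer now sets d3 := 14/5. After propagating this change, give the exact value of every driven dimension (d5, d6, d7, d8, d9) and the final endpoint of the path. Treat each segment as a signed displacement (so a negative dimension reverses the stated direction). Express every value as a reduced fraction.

d5 = 178/15
d6 = 11/3
d7 = 7/10
d8 = -222/5
d9 = 1433/60
endpoint = (117/10, 96/5)

Apply edit: d3 := 14/5
  d5 = d4 + d2/3 - d3 = 178/15
  d6 = d4/3 = 11/3
  d7 = d3/4 = 7/10
  d8 = 5 + d3*2 - d4*5 = -222/5
  d9 = d2*2 + d3 - d6/4 = 1433/60
Walk from origin (0, 0):
  seg 1: up by d5 = 178/15 → (0, 178/15)
  seg 2: right by d2 = 11 → (11, 178/15)
  seg 3: up by d2 = 11 → (11, 343/15)
  seg 4: right by d7 = 7/10 → (117/10, 343/15)
  seg 5: down by d6 = 11/3 → (117/10, 96/5)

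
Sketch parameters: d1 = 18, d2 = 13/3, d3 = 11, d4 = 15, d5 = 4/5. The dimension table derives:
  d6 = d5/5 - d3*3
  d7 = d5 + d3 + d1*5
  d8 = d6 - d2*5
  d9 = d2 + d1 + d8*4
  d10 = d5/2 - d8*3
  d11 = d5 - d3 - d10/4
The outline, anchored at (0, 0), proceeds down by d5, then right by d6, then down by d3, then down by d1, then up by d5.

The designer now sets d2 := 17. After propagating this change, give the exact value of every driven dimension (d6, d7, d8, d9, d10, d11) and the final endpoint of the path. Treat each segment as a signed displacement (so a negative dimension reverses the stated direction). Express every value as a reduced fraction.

Apply edit: d2 := 17
  d6 = d5/5 - d3*3 = -821/25
  d7 = d5 + d3 + d1*5 = 509/5
  d8 = d6 - d2*5 = -2946/25
  d9 = d2 + d1 + d8*4 = -10909/25
  d10 = d5/2 - d8*3 = 8848/25
  d11 = d5 - d3 - d10/4 = -2467/25
Walk from origin (0, 0):
  seg 1: down by d5 = 4/5 → (0, -4/5)
  seg 2: right by d6 = -821/25 → (-821/25, -4/5)
  seg 3: down by d3 = 11 → (-821/25, -59/5)
  seg 4: down by d1 = 18 → (-821/25, -149/5)
  seg 5: up by d5 = 4/5 → (-821/25, -29)

d6 = -821/25
d7 = 509/5
d8 = -2946/25
d9 = -10909/25
d10 = 8848/25
d11 = -2467/25
endpoint = (-821/25, -29)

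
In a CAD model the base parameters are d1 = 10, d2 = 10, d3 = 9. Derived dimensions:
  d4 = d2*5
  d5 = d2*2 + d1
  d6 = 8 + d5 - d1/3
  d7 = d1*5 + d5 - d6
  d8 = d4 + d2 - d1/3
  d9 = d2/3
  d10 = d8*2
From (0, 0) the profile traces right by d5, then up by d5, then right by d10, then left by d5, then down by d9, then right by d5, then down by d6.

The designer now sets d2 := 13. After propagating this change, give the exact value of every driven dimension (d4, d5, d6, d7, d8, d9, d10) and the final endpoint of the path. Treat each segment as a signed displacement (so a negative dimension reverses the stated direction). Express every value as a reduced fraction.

d4 = 65
d5 = 36
d6 = 122/3
d7 = 136/3
d8 = 224/3
d9 = 13/3
d10 = 448/3
endpoint = (556/3, -9)

Apply edit: d2 := 13
  d4 = d2*5 = 65
  d5 = d2*2 + d1 = 36
  d6 = 8 + d5 - d1/3 = 122/3
  d7 = d1*5 + d5 - d6 = 136/3
  d8 = d4 + d2 - d1/3 = 224/3
  d9 = d2/3 = 13/3
  d10 = d8*2 = 448/3
Walk from origin (0, 0):
  seg 1: right by d5 = 36 → (36, 0)
  seg 2: up by d5 = 36 → (36, 36)
  seg 3: right by d10 = 448/3 → (556/3, 36)
  seg 4: left by d5 = 36 → (448/3, 36)
  seg 5: down by d9 = 13/3 → (448/3, 95/3)
  seg 6: right by d5 = 36 → (556/3, 95/3)
  seg 7: down by d6 = 122/3 → (556/3, -9)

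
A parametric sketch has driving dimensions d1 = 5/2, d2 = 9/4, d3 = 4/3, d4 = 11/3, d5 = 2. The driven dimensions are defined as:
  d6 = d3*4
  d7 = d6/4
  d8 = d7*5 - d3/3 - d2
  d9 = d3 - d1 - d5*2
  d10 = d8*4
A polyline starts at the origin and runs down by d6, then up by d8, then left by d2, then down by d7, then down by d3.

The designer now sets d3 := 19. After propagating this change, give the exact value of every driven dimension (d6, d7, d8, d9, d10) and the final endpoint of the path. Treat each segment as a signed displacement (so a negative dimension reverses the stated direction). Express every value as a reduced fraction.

d6 = 76
d7 = 19
d8 = 1037/12
d9 = 25/2
d10 = 1037/3
endpoint = (-9/4, -331/12)

Apply edit: d3 := 19
  d6 = d3*4 = 76
  d7 = d6/4 = 19
  d8 = d7*5 - d3/3 - d2 = 1037/12
  d9 = d3 - d1 - d5*2 = 25/2
  d10 = d8*4 = 1037/3
Walk from origin (0, 0):
  seg 1: down by d6 = 76 → (0, -76)
  seg 2: up by d8 = 1037/12 → (0, 125/12)
  seg 3: left by d2 = 9/4 → (-9/4, 125/12)
  seg 4: down by d7 = 19 → (-9/4, -103/12)
  seg 5: down by d3 = 19 → (-9/4, -331/12)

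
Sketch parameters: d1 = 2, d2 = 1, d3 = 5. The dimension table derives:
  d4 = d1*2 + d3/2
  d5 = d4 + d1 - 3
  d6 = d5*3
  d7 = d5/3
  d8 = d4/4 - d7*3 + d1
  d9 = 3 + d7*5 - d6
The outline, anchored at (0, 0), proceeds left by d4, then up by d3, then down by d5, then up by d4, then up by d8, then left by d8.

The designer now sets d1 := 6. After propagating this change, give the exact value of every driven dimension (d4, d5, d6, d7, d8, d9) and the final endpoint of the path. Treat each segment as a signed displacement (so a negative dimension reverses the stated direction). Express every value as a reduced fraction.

Apply edit: d1 := 6
  d4 = d1*2 + d3/2 = 29/2
  d5 = d4 + d1 - 3 = 35/2
  d6 = d5*3 = 105/2
  d7 = d5/3 = 35/6
  d8 = d4/4 - d7*3 + d1 = -63/8
  d9 = 3 + d7*5 - d6 = -61/3
Walk from origin (0, 0):
  seg 1: left by d4 = 29/2 → (-29/2, 0)
  seg 2: up by d3 = 5 → (-29/2, 5)
  seg 3: down by d5 = 35/2 → (-29/2, -25/2)
  seg 4: up by d4 = 29/2 → (-29/2, 2)
  seg 5: up by d8 = -63/8 → (-29/2, -47/8)
  seg 6: left by d8 = -63/8 → (-53/8, -47/8)

d4 = 29/2
d5 = 35/2
d6 = 105/2
d7 = 35/6
d8 = -63/8
d9 = -61/3
endpoint = (-53/8, -47/8)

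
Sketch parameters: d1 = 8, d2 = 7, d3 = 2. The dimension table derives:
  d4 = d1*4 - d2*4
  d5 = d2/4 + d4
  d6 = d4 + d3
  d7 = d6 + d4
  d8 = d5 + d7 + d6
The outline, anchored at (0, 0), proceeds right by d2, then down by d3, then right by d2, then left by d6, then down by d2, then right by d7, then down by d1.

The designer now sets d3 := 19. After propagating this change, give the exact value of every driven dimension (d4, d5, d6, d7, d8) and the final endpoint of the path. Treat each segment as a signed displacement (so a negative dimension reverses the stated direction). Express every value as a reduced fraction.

Apply edit: d3 := 19
  d4 = d1*4 - d2*4 = 4
  d5 = d2/4 + d4 = 23/4
  d6 = d4 + d3 = 23
  d7 = d6 + d4 = 27
  d8 = d5 + d7 + d6 = 223/4
Walk from origin (0, 0):
  seg 1: right by d2 = 7 → (7, 0)
  seg 2: down by d3 = 19 → (7, -19)
  seg 3: right by d2 = 7 → (14, -19)
  seg 4: left by d6 = 23 → (-9, -19)
  seg 5: down by d2 = 7 → (-9, -26)
  seg 6: right by d7 = 27 → (18, -26)
  seg 7: down by d1 = 8 → (18, -34)

d4 = 4
d5 = 23/4
d6 = 23
d7 = 27
d8 = 223/4
endpoint = (18, -34)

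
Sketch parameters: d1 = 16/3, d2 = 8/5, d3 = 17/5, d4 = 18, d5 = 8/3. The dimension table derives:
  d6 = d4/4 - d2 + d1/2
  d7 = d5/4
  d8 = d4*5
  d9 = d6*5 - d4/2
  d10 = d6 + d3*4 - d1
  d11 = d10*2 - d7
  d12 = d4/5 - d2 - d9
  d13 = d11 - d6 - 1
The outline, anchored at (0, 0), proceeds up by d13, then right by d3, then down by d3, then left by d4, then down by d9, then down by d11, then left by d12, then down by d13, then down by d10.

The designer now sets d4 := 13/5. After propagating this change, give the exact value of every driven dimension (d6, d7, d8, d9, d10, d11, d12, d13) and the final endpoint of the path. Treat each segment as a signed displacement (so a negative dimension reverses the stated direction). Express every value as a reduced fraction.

Apply edit: d4 := 13/5
  d6 = d4/4 - d2 + d1/2 = 103/60
  d7 = d5/4 = 2/3
  d8 = d4*5 = 13
  d9 = d6*5 - d4/2 = 437/60
  d10 = d6 + d3*4 - d1 = 599/60
  d11 = d10*2 - d7 = 193/10
  d12 = d4/5 - d2 - d9 = -2509/300
  d13 = d11 - d6 - 1 = 199/12
Walk from origin (0, 0):
  seg 1: up by d13 = 199/12 → (0, 199/12)
  seg 2: right by d3 = 17/5 → (17/5, 199/12)
  seg 3: down by d3 = 17/5 → (17/5, 791/60)
  seg 4: left by d4 = 13/5 → (4/5, 791/60)
  seg 5: down by d9 = 437/60 → (4/5, 59/10)
  seg 6: down by d11 = 193/10 → (4/5, -67/5)
  seg 7: left by d12 = -2509/300 → (2749/300, -67/5)
  seg 8: down by d13 = 199/12 → (2749/300, -1799/60)
  seg 9: down by d10 = 599/60 → (2749/300, -1199/30)

d6 = 103/60
d7 = 2/3
d8 = 13
d9 = 437/60
d10 = 599/60
d11 = 193/10
d12 = -2509/300
d13 = 199/12
endpoint = (2749/300, -1199/30)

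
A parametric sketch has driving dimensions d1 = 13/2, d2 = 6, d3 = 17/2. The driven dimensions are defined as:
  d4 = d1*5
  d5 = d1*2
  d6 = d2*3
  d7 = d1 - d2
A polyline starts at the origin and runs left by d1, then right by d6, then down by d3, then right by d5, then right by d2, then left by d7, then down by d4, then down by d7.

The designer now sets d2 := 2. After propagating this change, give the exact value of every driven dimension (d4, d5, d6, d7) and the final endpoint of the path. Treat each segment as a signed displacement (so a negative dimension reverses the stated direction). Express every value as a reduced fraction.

d4 = 65/2
d5 = 13
d6 = 6
d7 = 9/2
endpoint = (10, -91/2)

Apply edit: d2 := 2
  d4 = d1*5 = 65/2
  d5 = d1*2 = 13
  d6 = d2*3 = 6
  d7 = d1 - d2 = 9/2
Walk from origin (0, 0):
  seg 1: left by d1 = 13/2 → (-13/2, 0)
  seg 2: right by d6 = 6 → (-1/2, 0)
  seg 3: down by d3 = 17/2 → (-1/2, -17/2)
  seg 4: right by d5 = 13 → (25/2, -17/2)
  seg 5: right by d2 = 2 → (29/2, -17/2)
  seg 6: left by d7 = 9/2 → (10, -17/2)
  seg 7: down by d4 = 65/2 → (10, -41)
  seg 8: down by d7 = 9/2 → (10, -91/2)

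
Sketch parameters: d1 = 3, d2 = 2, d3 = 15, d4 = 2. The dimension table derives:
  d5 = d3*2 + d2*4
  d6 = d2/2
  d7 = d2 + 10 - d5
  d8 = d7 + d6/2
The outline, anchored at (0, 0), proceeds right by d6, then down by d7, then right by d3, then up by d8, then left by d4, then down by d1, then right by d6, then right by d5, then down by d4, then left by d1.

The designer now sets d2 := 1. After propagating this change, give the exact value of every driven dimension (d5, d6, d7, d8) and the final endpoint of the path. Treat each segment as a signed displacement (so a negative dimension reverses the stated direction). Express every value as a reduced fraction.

d5 = 34
d6 = 1/2
d7 = -23
d8 = -91/4
endpoint = (45, -19/4)

Apply edit: d2 := 1
  d5 = d3*2 + d2*4 = 34
  d6 = d2/2 = 1/2
  d7 = d2 + 10 - d5 = -23
  d8 = d7 + d6/2 = -91/4
Walk from origin (0, 0):
  seg 1: right by d6 = 1/2 → (1/2, 0)
  seg 2: down by d7 = -23 → (1/2, 23)
  seg 3: right by d3 = 15 → (31/2, 23)
  seg 4: up by d8 = -91/4 → (31/2, 1/4)
  seg 5: left by d4 = 2 → (27/2, 1/4)
  seg 6: down by d1 = 3 → (27/2, -11/4)
  seg 7: right by d6 = 1/2 → (14, -11/4)
  seg 8: right by d5 = 34 → (48, -11/4)
  seg 9: down by d4 = 2 → (48, -19/4)
  seg 10: left by d1 = 3 → (45, -19/4)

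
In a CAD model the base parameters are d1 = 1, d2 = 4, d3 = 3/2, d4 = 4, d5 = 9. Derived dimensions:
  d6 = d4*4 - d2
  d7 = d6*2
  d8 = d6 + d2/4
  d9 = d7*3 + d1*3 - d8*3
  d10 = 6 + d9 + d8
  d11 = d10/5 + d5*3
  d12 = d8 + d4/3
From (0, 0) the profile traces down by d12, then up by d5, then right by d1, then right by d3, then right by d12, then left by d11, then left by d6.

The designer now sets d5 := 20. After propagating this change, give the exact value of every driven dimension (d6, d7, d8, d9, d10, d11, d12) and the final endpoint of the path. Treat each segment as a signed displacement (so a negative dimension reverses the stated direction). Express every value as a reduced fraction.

Apply edit: d5 := 20
  d6 = d4*4 - d2 = 12
  d7 = d6*2 = 24
  d8 = d6 + d2/4 = 13
  d9 = d7*3 + d1*3 - d8*3 = 36
  d10 = 6 + d9 + d8 = 55
  d11 = d10/5 + d5*3 = 71
  d12 = d8 + d4/3 = 43/3
Walk from origin (0, 0):
  seg 1: down by d12 = 43/3 → (0, -43/3)
  seg 2: up by d5 = 20 → (0, 17/3)
  seg 3: right by d1 = 1 → (1, 17/3)
  seg 4: right by d3 = 3/2 → (5/2, 17/3)
  seg 5: right by d12 = 43/3 → (101/6, 17/3)
  seg 6: left by d11 = 71 → (-325/6, 17/3)
  seg 7: left by d6 = 12 → (-397/6, 17/3)

d6 = 12
d7 = 24
d8 = 13
d9 = 36
d10 = 55
d11 = 71
d12 = 43/3
endpoint = (-397/6, 17/3)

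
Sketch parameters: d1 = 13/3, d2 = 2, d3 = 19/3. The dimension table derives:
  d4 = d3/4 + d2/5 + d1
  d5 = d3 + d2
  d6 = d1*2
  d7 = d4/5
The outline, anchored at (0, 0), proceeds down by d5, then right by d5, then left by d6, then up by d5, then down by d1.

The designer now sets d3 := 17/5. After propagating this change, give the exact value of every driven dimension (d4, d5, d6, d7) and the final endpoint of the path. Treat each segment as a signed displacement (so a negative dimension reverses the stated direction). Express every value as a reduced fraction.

Apply edit: d3 := 17/5
  d4 = d3/4 + d2/5 + d1 = 67/12
  d5 = d3 + d2 = 27/5
  d6 = d1*2 = 26/3
  d7 = d4/5 = 67/60
Walk from origin (0, 0):
  seg 1: down by d5 = 27/5 → (0, -27/5)
  seg 2: right by d5 = 27/5 → (27/5, -27/5)
  seg 3: left by d6 = 26/3 → (-49/15, -27/5)
  seg 4: up by d5 = 27/5 → (-49/15, 0)
  seg 5: down by d1 = 13/3 → (-49/15, -13/3)

d4 = 67/12
d5 = 27/5
d6 = 26/3
d7 = 67/60
endpoint = (-49/15, -13/3)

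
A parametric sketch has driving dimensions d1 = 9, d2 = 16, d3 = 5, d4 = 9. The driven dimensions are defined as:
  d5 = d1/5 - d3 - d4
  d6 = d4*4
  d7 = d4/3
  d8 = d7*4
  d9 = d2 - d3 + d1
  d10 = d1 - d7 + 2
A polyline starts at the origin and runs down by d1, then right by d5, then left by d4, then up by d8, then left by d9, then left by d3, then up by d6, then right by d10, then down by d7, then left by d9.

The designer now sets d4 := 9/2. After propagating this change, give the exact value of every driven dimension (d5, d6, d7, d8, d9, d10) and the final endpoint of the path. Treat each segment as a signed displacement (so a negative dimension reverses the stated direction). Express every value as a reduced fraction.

Apply edit: d4 := 9/2
  d5 = d1/5 - d3 - d4 = -77/10
  d6 = d4*4 = 18
  d7 = d4/3 = 3/2
  d8 = d7*4 = 6
  d9 = d2 - d3 + d1 = 20
  d10 = d1 - d7 + 2 = 19/2
Walk from origin (0, 0):
  seg 1: down by d1 = 9 → (0, -9)
  seg 2: right by d5 = -77/10 → (-77/10, -9)
  seg 3: left by d4 = 9/2 → (-61/5, -9)
  seg 4: up by d8 = 6 → (-61/5, -3)
  seg 5: left by d9 = 20 → (-161/5, -3)
  seg 6: left by d3 = 5 → (-186/5, -3)
  seg 7: up by d6 = 18 → (-186/5, 15)
  seg 8: right by d10 = 19/2 → (-277/10, 15)
  seg 9: down by d7 = 3/2 → (-277/10, 27/2)
  seg 10: left by d9 = 20 → (-477/10, 27/2)

d5 = -77/10
d6 = 18
d7 = 3/2
d8 = 6
d9 = 20
d10 = 19/2
endpoint = (-477/10, 27/2)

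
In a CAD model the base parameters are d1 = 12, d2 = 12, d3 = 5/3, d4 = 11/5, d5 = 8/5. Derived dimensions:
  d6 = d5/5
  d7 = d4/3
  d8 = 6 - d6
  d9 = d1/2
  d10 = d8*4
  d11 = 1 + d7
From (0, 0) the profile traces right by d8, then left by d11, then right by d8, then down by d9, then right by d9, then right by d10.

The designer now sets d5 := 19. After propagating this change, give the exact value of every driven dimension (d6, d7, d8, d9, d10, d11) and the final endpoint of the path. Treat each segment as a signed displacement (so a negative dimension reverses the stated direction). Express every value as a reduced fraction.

d6 = 19/5
d7 = 11/15
d8 = 11/5
d9 = 6
d10 = 44/5
d11 = 26/15
endpoint = (262/15, -6)

Apply edit: d5 := 19
  d6 = d5/5 = 19/5
  d7 = d4/3 = 11/15
  d8 = 6 - d6 = 11/5
  d9 = d1/2 = 6
  d10 = d8*4 = 44/5
  d11 = 1 + d7 = 26/15
Walk from origin (0, 0):
  seg 1: right by d8 = 11/5 → (11/5, 0)
  seg 2: left by d11 = 26/15 → (7/15, 0)
  seg 3: right by d8 = 11/5 → (8/3, 0)
  seg 4: down by d9 = 6 → (8/3, -6)
  seg 5: right by d9 = 6 → (26/3, -6)
  seg 6: right by d10 = 44/5 → (262/15, -6)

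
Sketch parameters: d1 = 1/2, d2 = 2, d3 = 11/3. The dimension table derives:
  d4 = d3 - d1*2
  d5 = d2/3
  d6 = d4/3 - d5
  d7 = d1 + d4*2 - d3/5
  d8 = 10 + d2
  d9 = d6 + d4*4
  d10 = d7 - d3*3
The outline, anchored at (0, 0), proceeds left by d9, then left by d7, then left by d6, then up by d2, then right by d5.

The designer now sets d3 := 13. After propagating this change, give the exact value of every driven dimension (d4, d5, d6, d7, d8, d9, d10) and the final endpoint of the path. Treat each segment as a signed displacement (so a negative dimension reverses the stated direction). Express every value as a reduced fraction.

d4 = 12
d5 = 2/3
d6 = 10/3
d7 = 219/10
d8 = 12
d9 = 154/3
d10 = -171/10
endpoint = (-759/10, 2)

Apply edit: d3 := 13
  d4 = d3 - d1*2 = 12
  d5 = d2/3 = 2/3
  d6 = d4/3 - d5 = 10/3
  d7 = d1 + d4*2 - d3/5 = 219/10
  d8 = 10 + d2 = 12
  d9 = d6 + d4*4 = 154/3
  d10 = d7 - d3*3 = -171/10
Walk from origin (0, 0):
  seg 1: left by d9 = 154/3 → (-154/3, 0)
  seg 2: left by d7 = 219/10 → (-2197/30, 0)
  seg 3: left by d6 = 10/3 → (-2297/30, 0)
  seg 4: up by d2 = 2 → (-2297/30, 2)
  seg 5: right by d5 = 2/3 → (-759/10, 2)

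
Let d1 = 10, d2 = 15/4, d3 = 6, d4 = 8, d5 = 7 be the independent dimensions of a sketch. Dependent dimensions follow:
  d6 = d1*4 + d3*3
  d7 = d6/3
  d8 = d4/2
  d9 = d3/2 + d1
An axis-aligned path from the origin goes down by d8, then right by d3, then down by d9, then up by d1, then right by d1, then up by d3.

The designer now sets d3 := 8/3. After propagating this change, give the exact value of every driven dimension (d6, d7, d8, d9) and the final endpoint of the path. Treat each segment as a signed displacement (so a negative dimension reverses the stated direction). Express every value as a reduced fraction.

d6 = 48
d7 = 16
d8 = 4
d9 = 34/3
endpoint = (38/3, -8/3)

Apply edit: d3 := 8/3
  d6 = d1*4 + d3*3 = 48
  d7 = d6/3 = 16
  d8 = d4/2 = 4
  d9 = d3/2 + d1 = 34/3
Walk from origin (0, 0):
  seg 1: down by d8 = 4 → (0, -4)
  seg 2: right by d3 = 8/3 → (8/3, -4)
  seg 3: down by d9 = 34/3 → (8/3, -46/3)
  seg 4: up by d1 = 10 → (8/3, -16/3)
  seg 5: right by d1 = 10 → (38/3, -16/3)
  seg 6: up by d3 = 8/3 → (38/3, -8/3)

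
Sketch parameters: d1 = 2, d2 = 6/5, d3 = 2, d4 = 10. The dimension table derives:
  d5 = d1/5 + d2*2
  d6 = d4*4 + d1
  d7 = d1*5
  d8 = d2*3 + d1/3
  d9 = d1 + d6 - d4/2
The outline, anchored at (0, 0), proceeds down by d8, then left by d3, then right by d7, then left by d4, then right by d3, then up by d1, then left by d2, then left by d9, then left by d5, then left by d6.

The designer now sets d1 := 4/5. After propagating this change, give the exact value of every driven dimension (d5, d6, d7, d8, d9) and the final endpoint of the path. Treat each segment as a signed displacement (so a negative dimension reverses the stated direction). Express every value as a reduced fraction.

Apply edit: d1 := 4/5
  d5 = d1/5 + d2*2 = 64/25
  d6 = d4*4 + d1 = 204/5
  d7 = d1*5 = 4
  d8 = d2*3 + d1/3 = 58/15
  d9 = d1 + d6 - d4/2 = 183/5
Walk from origin (0, 0):
  seg 1: down by d8 = 58/15 → (0, -58/15)
  seg 2: left by d3 = 2 → (-2, -58/15)
  seg 3: right by d7 = 4 → (2, -58/15)
  seg 4: left by d4 = 10 → (-8, -58/15)
  seg 5: right by d3 = 2 → (-6, -58/15)
  seg 6: up by d1 = 4/5 → (-6, -46/15)
  seg 7: left by d2 = 6/5 → (-36/5, -46/15)
  seg 8: left by d9 = 183/5 → (-219/5, -46/15)
  seg 9: left by d5 = 64/25 → (-1159/25, -46/15)
  seg 10: left by d6 = 204/5 → (-2179/25, -46/15)

d5 = 64/25
d6 = 204/5
d7 = 4
d8 = 58/15
d9 = 183/5
endpoint = (-2179/25, -46/15)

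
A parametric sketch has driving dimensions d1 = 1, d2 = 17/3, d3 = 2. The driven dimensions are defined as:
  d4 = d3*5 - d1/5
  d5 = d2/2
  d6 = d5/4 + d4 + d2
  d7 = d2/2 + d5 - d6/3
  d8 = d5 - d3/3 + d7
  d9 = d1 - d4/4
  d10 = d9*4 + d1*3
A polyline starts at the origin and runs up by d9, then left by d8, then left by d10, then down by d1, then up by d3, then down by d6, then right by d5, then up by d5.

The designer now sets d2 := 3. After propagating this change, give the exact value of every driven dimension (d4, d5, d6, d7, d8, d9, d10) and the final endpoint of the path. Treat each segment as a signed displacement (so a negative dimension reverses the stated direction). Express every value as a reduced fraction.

Apply edit: d2 := 3
  d4 = d3*5 - d1/5 = 49/5
  d5 = d2/2 = 3/2
  d6 = d5/4 + d4 + d2 = 527/40
  d7 = d2/2 + d5 - d6/3 = -167/120
  d8 = d5 - d3/3 + d7 = -67/120
  d9 = d1 - d4/4 = -29/20
  d10 = d9*4 + d1*3 = -14/5
Walk from origin (0, 0):
  seg 1: up by d9 = -29/20 → (0, -29/20)
  seg 2: left by d8 = -67/120 → (67/120, -29/20)
  seg 3: left by d10 = -14/5 → (403/120, -29/20)
  seg 4: down by d1 = 1 → (403/120, -49/20)
  seg 5: up by d3 = 2 → (403/120, -9/20)
  seg 6: down by d6 = 527/40 → (403/120, -109/8)
  seg 7: right by d5 = 3/2 → (583/120, -109/8)
  seg 8: up by d5 = 3/2 → (583/120, -97/8)

d4 = 49/5
d5 = 3/2
d6 = 527/40
d7 = -167/120
d8 = -67/120
d9 = -29/20
d10 = -14/5
endpoint = (583/120, -97/8)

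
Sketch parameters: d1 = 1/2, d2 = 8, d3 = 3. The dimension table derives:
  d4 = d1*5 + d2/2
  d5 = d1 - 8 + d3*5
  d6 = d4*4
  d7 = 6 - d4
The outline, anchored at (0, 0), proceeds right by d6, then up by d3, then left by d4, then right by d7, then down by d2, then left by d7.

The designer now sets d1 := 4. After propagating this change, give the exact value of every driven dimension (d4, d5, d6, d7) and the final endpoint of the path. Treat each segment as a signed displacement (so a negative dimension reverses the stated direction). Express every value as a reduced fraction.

d4 = 24
d5 = 11
d6 = 96
d7 = -18
endpoint = (72, -5)

Apply edit: d1 := 4
  d4 = d1*5 + d2/2 = 24
  d5 = d1 - 8 + d3*5 = 11
  d6 = d4*4 = 96
  d7 = 6 - d4 = -18
Walk from origin (0, 0):
  seg 1: right by d6 = 96 → (96, 0)
  seg 2: up by d3 = 3 → (96, 3)
  seg 3: left by d4 = 24 → (72, 3)
  seg 4: right by d7 = -18 → (54, 3)
  seg 5: down by d2 = 8 → (54, -5)
  seg 6: left by d7 = -18 → (72, -5)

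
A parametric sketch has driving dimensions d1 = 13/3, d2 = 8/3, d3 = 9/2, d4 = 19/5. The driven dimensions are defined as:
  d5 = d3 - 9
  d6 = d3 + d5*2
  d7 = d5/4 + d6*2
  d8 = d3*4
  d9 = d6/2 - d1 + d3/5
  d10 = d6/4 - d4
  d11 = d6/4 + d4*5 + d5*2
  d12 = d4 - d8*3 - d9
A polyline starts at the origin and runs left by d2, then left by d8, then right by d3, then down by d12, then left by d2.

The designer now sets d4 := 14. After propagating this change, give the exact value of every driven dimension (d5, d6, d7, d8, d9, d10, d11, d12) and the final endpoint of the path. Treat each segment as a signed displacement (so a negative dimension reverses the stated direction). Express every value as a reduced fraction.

d5 = -9/2
d6 = -9/2
d7 = -81/8
d8 = 18
d9 = -341/60
d10 = -121/8
d11 = 479/8
d12 = -2059/60
endpoint = (-113/6, 2059/60)

Apply edit: d4 := 14
  d5 = d3 - 9 = -9/2
  d6 = d3 + d5*2 = -9/2
  d7 = d5/4 + d6*2 = -81/8
  d8 = d3*4 = 18
  d9 = d6/2 - d1 + d3/5 = -341/60
  d10 = d6/4 - d4 = -121/8
  d11 = d6/4 + d4*5 + d5*2 = 479/8
  d12 = d4 - d8*3 - d9 = -2059/60
Walk from origin (0, 0):
  seg 1: left by d2 = 8/3 → (-8/3, 0)
  seg 2: left by d8 = 18 → (-62/3, 0)
  seg 3: right by d3 = 9/2 → (-97/6, 0)
  seg 4: down by d12 = -2059/60 → (-97/6, 2059/60)
  seg 5: left by d2 = 8/3 → (-113/6, 2059/60)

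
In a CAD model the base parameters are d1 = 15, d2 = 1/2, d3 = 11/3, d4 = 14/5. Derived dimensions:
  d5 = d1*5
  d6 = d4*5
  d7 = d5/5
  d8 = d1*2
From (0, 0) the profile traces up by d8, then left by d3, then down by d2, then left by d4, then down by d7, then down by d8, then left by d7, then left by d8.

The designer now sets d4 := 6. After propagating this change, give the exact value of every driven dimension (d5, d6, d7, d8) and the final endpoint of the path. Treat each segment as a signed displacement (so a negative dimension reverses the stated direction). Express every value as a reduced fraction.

Apply edit: d4 := 6
  d5 = d1*5 = 75
  d6 = d4*5 = 30
  d7 = d5/5 = 15
  d8 = d1*2 = 30
Walk from origin (0, 0):
  seg 1: up by d8 = 30 → (0, 30)
  seg 2: left by d3 = 11/3 → (-11/3, 30)
  seg 3: down by d2 = 1/2 → (-11/3, 59/2)
  seg 4: left by d4 = 6 → (-29/3, 59/2)
  seg 5: down by d7 = 15 → (-29/3, 29/2)
  seg 6: down by d8 = 30 → (-29/3, -31/2)
  seg 7: left by d7 = 15 → (-74/3, -31/2)
  seg 8: left by d8 = 30 → (-164/3, -31/2)

d5 = 75
d6 = 30
d7 = 15
d8 = 30
endpoint = (-164/3, -31/2)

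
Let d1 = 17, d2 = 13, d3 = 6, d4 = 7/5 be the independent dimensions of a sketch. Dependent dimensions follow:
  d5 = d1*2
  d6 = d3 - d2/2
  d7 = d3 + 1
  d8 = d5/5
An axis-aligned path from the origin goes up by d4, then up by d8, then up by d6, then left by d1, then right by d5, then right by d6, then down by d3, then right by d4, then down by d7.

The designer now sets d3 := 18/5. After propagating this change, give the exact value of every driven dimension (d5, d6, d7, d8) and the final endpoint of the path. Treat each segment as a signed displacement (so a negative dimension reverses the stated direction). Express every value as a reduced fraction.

d5 = 34
d6 = -29/10
d7 = 23/5
d8 = 34/5
endpoint = (31/2, -29/10)

Apply edit: d3 := 18/5
  d5 = d1*2 = 34
  d6 = d3 - d2/2 = -29/10
  d7 = d3 + 1 = 23/5
  d8 = d5/5 = 34/5
Walk from origin (0, 0):
  seg 1: up by d4 = 7/5 → (0, 7/5)
  seg 2: up by d8 = 34/5 → (0, 41/5)
  seg 3: up by d6 = -29/10 → (0, 53/10)
  seg 4: left by d1 = 17 → (-17, 53/10)
  seg 5: right by d5 = 34 → (17, 53/10)
  seg 6: right by d6 = -29/10 → (141/10, 53/10)
  seg 7: down by d3 = 18/5 → (141/10, 17/10)
  seg 8: right by d4 = 7/5 → (31/2, 17/10)
  seg 9: down by d7 = 23/5 → (31/2, -29/10)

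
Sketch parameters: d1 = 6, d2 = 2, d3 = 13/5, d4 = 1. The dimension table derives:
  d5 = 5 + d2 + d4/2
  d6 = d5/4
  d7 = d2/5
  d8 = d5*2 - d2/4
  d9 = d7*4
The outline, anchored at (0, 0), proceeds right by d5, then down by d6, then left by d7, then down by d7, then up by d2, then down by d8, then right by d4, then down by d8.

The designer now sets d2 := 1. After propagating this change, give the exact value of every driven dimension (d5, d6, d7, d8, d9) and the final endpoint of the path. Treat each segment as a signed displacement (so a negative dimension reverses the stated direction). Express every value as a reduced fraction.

Apply edit: d2 := 1
  d5 = 5 + d2 + d4/2 = 13/2
  d6 = d5/4 = 13/8
  d7 = d2/5 = 1/5
  d8 = d5*2 - d2/4 = 51/4
  d9 = d7*4 = 4/5
Walk from origin (0, 0):
  seg 1: right by d5 = 13/2 → (13/2, 0)
  seg 2: down by d6 = 13/8 → (13/2, -13/8)
  seg 3: left by d7 = 1/5 → (63/10, -13/8)
  seg 4: down by d7 = 1/5 → (63/10, -73/40)
  seg 5: up by d2 = 1 → (63/10, -33/40)
  seg 6: down by d8 = 51/4 → (63/10, -543/40)
  seg 7: right by d4 = 1 → (73/10, -543/40)
  seg 8: down by d8 = 51/4 → (73/10, -1053/40)

d5 = 13/2
d6 = 13/8
d7 = 1/5
d8 = 51/4
d9 = 4/5
endpoint = (73/10, -1053/40)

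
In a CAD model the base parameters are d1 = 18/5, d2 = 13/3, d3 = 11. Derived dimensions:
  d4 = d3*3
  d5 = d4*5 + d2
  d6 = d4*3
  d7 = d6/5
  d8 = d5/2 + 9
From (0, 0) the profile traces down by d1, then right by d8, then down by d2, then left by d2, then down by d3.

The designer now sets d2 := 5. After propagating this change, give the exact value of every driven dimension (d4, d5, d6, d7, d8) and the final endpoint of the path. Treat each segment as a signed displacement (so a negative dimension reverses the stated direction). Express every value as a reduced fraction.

Apply edit: d2 := 5
  d4 = d3*3 = 33
  d5 = d4*5 + d2 = 170
  d6 = d4*3 = 99
  d7 = d6/5 = 99/5
  d8 = d5/2 + 9 = 94
Walk from origin (0, 0):
  seg 1: down by d1 = 18/5 → (0, -18/5)
  seg 2: right by d8 = 94 → (94, -18/5)
  seg 3: down by d2 = 5 → (94, -43/5)
  seg 4: left by d2 = 5 → (89, -43/5)
  seg 5: down by d3 = 11 → (89, -98/5)

d4 = 33
d5 = 170
d6 = 99
d7 = 99/5
d8 = 94
endpoint = (89, -98/5)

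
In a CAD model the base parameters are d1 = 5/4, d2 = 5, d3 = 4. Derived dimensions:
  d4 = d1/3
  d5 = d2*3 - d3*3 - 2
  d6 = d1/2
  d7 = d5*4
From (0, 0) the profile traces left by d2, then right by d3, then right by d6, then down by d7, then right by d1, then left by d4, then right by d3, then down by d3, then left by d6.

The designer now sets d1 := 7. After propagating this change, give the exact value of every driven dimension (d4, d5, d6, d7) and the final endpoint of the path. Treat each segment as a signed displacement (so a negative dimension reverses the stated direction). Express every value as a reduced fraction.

Apply edit: d1 := 7
  d4 = d1/3 = 7/3
  d5 = d2*3 - d3*3 - 2 = 1
  d6 = d1/2 = 7/2
  d7 = d5*4 = 4
Walk from origin (0, 0):
  seg 1: left by d2 = 5 → (-5, 0)
  seg 2: right by d3 = 4 → (-1, 0)
  seg 3: right by d6 = 7/2 → (5/2, 0)
  seg 4: down by d7 = 4 → (5/2, -4)
  seg 5: right by d1 = 7 → (19/2, -4)
  seg 6: left by d4 = 7/3 → (43/6, -4)
  seg 7: right by d3 = 4 → (67/6, -4)
  seg 8: down by d3 = 4 → (67/6, -8)
  seg 9: left by d6 = 7/2 → (23/3, -8)

d4 = 7/3
d5 = 1
d6 = 7/2
d7 = 4
endpoint = (23/3, -8)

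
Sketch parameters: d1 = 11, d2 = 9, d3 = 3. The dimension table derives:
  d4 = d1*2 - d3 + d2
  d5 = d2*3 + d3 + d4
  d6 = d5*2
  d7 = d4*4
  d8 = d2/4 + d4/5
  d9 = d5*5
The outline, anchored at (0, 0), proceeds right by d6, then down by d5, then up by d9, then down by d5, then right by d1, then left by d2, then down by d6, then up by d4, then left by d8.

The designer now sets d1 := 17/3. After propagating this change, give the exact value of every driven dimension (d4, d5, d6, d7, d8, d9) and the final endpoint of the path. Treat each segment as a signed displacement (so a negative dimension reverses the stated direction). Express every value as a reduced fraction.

Apply edit: d1 := 17/3
  d4 = d1*2 - d3 + d2 = 52/3
  d5 = d2*3 + d3 + d4 = 142/3
  d6 = d5*2 = 284/3
  d7 = d4*4 = 208/3
  d8 = d2/4 + d4/5 = 343/60
  d9 = d5*5 = 710/3
Walk from origin (0, 0):
  seg 1: right by d6 = 284/3 → (284/3, 0)
  seg 2: down by d5 = 142/3 → (284/3, -142/3)
  seg 3: up by d9 = 710/3 → (284/3, 568/3)
  seg 4: down by d5 = 142/3 → (284/3, 142)
  seg 5: right by d1 = 17/3 → (301/3, 142)
  seg 6: left by d2 = 9 → (274/3, 142)
  seg 7: down by d6 = 284/3 → (274/3, 142/3)
  seg 8: up by d4 = 52/3 → (274/3, 194/3)
  seg 9: left by d8 = 343/60 → (5137/60, 194/3)

d4 = 52/3
d5 = 142/3
d6 = 284/3
d7 = 208/3
d8 = 343/60
d9 = 710/3
endpoint = (5137/60, 194/3)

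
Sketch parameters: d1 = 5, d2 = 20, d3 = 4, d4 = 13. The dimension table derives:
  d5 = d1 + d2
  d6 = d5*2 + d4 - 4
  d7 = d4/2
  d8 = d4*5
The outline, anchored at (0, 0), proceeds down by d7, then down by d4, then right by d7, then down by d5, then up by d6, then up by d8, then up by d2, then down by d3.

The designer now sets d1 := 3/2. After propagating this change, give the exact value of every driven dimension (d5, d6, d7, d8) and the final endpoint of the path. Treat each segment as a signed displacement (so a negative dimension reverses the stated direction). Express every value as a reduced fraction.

d5 = 43/2
d6 = 52
d7 = 13/2
d8 = 65
endpoint = (13/2, 92)

Apply edit: d1 := 3/2
  d5 = d1 + d2 = 43/2
  d6 = d5*2 + d4 - 4 = 52
  d7 = d4/2 = 13/2
  d8 = d4*5 = 65
Walk from origin (0, 0):
  seg 1: down by d7 = 13/2 → (0, -13/2)
  seg 2: down by d4 = 13 → (0, -39/2)
  seg 3: right by d7 = 13/2 → (13/2, -39/2)
  seg 4: down by d5 = 43/2 → (13/2, -41)
  seg 5: up by d6 = 52 → (13/2, 11)
  seg 6: up by d8 = 65 → (13/2, 76)
  seg 7: up by d2 = 20 → (13/2, 96)
  seg 8: down by d3 = 4 → (13/2, 92)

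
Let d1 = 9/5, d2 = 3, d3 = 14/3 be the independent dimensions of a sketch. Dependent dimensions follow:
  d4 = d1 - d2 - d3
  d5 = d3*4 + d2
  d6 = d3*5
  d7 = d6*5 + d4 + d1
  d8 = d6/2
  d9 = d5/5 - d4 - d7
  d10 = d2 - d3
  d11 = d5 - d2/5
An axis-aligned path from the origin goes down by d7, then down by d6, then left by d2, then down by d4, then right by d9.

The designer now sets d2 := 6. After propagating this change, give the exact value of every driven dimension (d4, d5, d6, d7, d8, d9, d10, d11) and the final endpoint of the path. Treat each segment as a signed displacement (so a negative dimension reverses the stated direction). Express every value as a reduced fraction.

d4 = -133/15
d5 = 74/3
d6 = 70/3
d7 = 548/5
d8 = 35/3
d9 = -479/5
d10 = 4/3
d11 = 352/15
endpoint = (-509/5, -1861/15)

Apply edit: d2 := 6
  d4 = d1 - d2 - d3 = -133/15
  d5 = d3*4 + d2 = 74/3
  d6 = d3*5 = 70/3
  d7 = d6*5 + d4 + d1 = 548/5
  d8 = d6/2 = 35/3
  d9 = d5/5 - d4 - d7 = -479/5
  d10 = d2 - d3 = 4/3
  d11 = d5 - d2/5 = 352/15
Walk from origin (0, 0):
  seg 1: down by d7 = 548/5 → (0, -548/5)
  seg 2: down by d6 = 70/3 → (0, -1994/15)
  seg 3: left by d2 = 6 → (-6, -1994/15)
  seg 4: down by d4 = -133/15 → (-6, -1861/15)
  seg 5: right by d9 = -479/5 → (-509/5, -1861/15)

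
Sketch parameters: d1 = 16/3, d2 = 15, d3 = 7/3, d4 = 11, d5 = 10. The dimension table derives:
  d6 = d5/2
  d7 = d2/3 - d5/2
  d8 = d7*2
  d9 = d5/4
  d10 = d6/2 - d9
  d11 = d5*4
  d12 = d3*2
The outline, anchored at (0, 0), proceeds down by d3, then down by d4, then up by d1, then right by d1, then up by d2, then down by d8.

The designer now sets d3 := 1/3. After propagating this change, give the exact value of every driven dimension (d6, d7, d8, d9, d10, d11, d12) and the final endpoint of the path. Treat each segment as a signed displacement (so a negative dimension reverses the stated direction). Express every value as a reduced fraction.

Apply edit: d3 := 1/3
  d6 = d5/2 = 5
  d7 = d2/3 - d5/2 = 0
  d8 = d7*2 = 0
  d9 = d5/4 = 5/2
  d10 = d6/2 - d9 = 0
  d11 = d5*4 = 40
  d12 = d3*2 = 2/3
Walk from origin (0, 0):
  seg 1: down by d3 = 1/3 → (0, -1/3)
  seg 2: down by d4 = 11 → (0, -34/3)
  seg 3: up by d1 = 16/3 → (0, -6)
  seg 4: right by d1 = 16/3 → (16/3, -6)
  seg 5: up by d2 = 15 → (16/3, 9)
  seg 6: down by d8 = 0 → (16/3, 9)

d6 = 5
d7 = 0
d8 = 0
d9 = 5/2
d10 = 0
d11 = 40
d12 = 2/3
endpoint = (16/3, 9)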